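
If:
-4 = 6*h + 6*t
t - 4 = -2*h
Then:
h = 14/3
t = -16/3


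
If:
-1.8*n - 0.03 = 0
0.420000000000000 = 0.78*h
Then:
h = 0.54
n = -0.02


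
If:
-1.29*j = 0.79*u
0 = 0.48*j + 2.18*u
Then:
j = 0.00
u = 0.00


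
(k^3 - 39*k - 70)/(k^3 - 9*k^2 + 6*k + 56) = (k + 5)/(k - 4)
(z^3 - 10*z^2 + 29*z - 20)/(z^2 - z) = z - 9 + 20/z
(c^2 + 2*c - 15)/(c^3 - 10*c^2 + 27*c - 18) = (c + 5)/(c^2 - 7*c + 6)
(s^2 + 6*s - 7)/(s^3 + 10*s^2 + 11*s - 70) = (s - 1)/(s^2 + 3*s - 10)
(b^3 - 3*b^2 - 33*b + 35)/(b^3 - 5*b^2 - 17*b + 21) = (b + 5)/(b + 3)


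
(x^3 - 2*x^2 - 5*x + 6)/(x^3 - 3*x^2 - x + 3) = (x + 2)/(x + 1)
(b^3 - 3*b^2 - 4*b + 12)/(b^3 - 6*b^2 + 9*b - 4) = (b^3 - 3*b^2 - 4*b + 12)/(b^3 - 6*b^2 + 9*b - 4)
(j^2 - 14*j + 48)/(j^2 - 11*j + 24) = (j - 6)/(j - 3)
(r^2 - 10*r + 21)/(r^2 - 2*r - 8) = (-r^2 + 10*r - 21)/(-r^2 + 2*r + 8)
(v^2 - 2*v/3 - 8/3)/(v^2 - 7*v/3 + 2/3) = (3*v + 4)/(3*v - 1)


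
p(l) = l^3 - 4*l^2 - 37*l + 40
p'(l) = 3*l^2 - 8*l - 37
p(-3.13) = 85.96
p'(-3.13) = 17.43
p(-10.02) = -996.87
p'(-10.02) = 344.36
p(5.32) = -119.48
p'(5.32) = 5.35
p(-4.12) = 54.61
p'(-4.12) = 46.88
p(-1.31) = 79.36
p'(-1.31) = -21.37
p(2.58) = -64.91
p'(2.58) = -37.67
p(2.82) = -73.72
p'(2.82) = -35.70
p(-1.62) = 85.19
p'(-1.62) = -16.17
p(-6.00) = -98.00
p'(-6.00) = 119.00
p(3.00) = -80.00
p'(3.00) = -34.00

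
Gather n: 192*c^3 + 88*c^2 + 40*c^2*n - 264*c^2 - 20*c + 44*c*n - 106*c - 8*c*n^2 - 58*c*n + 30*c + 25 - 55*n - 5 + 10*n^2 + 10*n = 192*c^3 - 176*c^2 - 96*c + n^2*(10 - 8*c) + n*(40*c^2 - 14*c - 45) + 20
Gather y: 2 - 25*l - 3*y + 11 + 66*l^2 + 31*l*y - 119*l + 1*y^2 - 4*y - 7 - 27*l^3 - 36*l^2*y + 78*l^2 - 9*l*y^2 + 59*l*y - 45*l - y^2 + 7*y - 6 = -27*l^3 + 144*l^2 - 9*l*y^2 - 189*l + y*(-36*l^2 + 90*l)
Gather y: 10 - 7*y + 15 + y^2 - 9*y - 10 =y^2 - 16*y + 15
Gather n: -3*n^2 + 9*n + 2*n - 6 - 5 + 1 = -3*n^2 + 11*n - 10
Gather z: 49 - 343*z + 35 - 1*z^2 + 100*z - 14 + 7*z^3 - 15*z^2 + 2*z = 7*z^3 - 16*z^2 - 241*z + 70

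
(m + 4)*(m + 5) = m^2 + 9*m + 20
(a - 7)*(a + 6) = a^2 - a - 42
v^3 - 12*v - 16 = (v - 4)*(v + 2)^2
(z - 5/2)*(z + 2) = z^2 - z/2 - 5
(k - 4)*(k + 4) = k^2 - 16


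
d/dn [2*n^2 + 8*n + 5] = 4*n + 8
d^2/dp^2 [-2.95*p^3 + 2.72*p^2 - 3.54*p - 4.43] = 5.44 - 17.7*p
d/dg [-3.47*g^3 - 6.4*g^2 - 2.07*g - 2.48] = -10.41*g^2 - 12.8*g - 2.07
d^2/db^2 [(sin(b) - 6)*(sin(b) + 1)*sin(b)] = -9*sin(b)^3 + 20*sin(b)^2 + 12*sin(b) - 10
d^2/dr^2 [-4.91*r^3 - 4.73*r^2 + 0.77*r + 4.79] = -29.46*r - 9.46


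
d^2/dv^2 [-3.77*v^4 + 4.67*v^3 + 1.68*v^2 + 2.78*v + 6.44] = -45.24*v^2 + 28.02*v + 3.36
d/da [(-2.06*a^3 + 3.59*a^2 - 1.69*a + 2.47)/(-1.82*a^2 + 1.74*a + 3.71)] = (3.7492*a^4 - 7.1688*a^3 - 19.757*a^2 + 35.6286*a - 10.5677)/(3.3124*a^4 - 6.3336*a^3 - 10.4768*a^2 + 12.9108*a + 13.7641)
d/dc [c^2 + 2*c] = 2*c + 2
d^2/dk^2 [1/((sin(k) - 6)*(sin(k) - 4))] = 2*(-2*sin(k)^4 + 15*sin(k)^3 + sin(k)^2 - 150*sin(k) + 76)/((sin(k) - 6)^3*(sin(k) - 4)^3)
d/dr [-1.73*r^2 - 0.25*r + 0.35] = -3.46*r - 0.25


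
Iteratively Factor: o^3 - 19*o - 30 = (o + 3)*(o^2 - 3*o - 10) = (o - 5)*(o + 3)*(o + 2)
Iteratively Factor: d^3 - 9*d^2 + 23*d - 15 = (d - 5)*(d^2 - 4*d + 3) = (d - 5)*(d - 1)*(d - 3)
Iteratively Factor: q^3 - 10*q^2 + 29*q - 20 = (q - 4)*(q^2 - 6*q + 5) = (q - 4)*(q - 1)*(q - 5)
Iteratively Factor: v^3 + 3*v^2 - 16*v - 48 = (v + 3)*(v^2 - 16) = (v + 3)*(v + 4)*(v - 4)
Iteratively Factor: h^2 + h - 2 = (h - 1)*(h + 2)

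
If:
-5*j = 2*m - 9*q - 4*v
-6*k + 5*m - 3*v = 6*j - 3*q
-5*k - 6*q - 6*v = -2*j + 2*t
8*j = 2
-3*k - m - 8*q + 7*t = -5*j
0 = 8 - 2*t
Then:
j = 1/4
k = 5502/1787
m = -10905/7148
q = 19245/7148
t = 4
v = -11630/1787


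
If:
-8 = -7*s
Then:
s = 8/7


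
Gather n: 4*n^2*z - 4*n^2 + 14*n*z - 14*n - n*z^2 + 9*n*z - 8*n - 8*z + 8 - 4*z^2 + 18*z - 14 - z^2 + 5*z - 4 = n^2*(4*z - 4) + n*(-z^2 + 23*z - 22) - 5*z^2 + 15*z - 10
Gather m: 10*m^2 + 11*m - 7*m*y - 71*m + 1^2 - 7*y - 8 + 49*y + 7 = 10*m^2 + m*(-7*y - 60) + 42*y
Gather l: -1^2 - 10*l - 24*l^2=-24*l^2 - 10*l - 1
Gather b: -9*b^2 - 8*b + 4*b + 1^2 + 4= -9*b^2 - 4*b + 5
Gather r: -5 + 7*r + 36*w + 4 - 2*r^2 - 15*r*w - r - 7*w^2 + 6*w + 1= -2*r^2 + r*(6 - 15*w) - 7*w^2 + 42*w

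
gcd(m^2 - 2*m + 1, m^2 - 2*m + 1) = m^2 - 2*m + 1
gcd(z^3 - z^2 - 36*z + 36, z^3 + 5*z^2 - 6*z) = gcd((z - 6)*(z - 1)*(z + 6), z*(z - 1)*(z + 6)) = z^2 + 5*z - 6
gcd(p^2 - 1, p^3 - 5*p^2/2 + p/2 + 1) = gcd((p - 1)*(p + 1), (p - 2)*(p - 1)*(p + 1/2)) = p - 1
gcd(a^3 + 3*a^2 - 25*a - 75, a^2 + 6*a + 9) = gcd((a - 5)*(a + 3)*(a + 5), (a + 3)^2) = a + 3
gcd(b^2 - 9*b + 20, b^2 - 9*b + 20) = b^2 - 9*b + 20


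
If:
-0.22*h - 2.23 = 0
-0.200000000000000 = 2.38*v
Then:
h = -10.14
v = -0.08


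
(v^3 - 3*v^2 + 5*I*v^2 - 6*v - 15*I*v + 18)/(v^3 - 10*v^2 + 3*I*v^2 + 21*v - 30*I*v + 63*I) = (v + 2*I)/(v - 7)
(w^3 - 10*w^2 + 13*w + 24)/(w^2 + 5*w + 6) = (w^3 - 10*w^2 + 13*w + 24)/(w^2 + 5*w + 6)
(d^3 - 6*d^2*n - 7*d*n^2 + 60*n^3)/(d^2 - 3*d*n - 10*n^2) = (d^2 - d*n - 12*n^2)/(d + 2*n)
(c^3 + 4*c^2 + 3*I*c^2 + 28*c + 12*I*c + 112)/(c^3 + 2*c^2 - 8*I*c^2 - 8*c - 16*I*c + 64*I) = (c^2 + 3*I*c + 28)/(c^2 + c*(-2 - 8*I) + 16*I)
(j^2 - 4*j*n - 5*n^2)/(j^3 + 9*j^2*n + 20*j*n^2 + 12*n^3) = (j - 5*n)/(j^2 + 8*j*n + 12*n^2)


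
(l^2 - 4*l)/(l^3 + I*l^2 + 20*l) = (l - 4)/(l^2 + I*l + 20)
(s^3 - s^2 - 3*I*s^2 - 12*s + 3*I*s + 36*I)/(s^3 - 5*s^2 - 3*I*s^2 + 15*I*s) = (s^2 - s - 12)/(s*(s - 5))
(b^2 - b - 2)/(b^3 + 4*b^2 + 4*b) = (b^2 - b - 2)/(b*(b^2 + 4*b + 4))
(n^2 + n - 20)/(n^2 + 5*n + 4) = (n^2 + n - 20)/(n^2 + 5*n + 4)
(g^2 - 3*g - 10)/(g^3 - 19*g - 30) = 1/(g + 3)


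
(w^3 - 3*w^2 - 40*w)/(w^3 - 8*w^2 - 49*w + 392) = w*(w + 5)/(w^2 - 49)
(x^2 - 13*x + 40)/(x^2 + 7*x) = (x^2 - 13*x + 40)/(x*(x + 7))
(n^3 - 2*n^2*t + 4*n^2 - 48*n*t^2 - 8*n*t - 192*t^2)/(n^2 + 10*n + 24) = (n^2 - 2*n*t - 48*t^2)/(n + 6)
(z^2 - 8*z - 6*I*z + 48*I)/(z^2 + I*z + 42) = (z - 8)/(z + 7*I)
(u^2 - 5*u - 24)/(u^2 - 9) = (u - 8)/(u - 3)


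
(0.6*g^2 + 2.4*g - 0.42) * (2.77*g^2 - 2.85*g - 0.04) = 1.662*g^4 + 4.938*g^3 - 8.0274*g^2 + 1.101*g + 0.0168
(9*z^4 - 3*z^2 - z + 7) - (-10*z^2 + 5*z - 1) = 9*z^4 + 7*z^2 - 6*z + 8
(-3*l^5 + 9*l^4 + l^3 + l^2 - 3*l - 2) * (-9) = 27*l^5 - 81*l^4 - 9*l^3 - 9*l^2 + 27*l + 18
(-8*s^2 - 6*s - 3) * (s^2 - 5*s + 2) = -8*s^4 + 34*s^3 + 11*s^2 + 3*s - 6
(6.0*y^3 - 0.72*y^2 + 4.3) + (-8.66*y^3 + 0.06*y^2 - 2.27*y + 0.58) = -2.66*y^3 - 0.66*y^2 - 2.27*y + 4.88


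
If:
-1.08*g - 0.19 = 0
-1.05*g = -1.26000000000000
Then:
No Solution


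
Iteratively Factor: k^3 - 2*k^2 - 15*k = (k + 3)*(k^2 - 5*k) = (k - 5)*(k + 3)*(k)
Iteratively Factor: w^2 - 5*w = (w)*(w - 5)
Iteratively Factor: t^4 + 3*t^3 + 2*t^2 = (t)*(t^3 + 3*t^2 + 2*t) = t^2*(t^2 + 3*t + 2) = t^2*(t + 2)*(t + 1)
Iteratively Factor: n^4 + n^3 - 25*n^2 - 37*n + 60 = (n + 4)*(n^3 - 3*n^2 - 13*n + 15) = (n + 3)*(n + 4)*(n^2 - 6*n + 5) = (n - 5)*(n + 3)*(n + 4)*(n - 1)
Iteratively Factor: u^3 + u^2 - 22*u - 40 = (u + 2)*(u^2 - u - 20) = (u + 2)*(u + 4)*(u - 5)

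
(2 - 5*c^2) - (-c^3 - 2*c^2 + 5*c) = c^3 - 3*c^2 - 5*c + 2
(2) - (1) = 1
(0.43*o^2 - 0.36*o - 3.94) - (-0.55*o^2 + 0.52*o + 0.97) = 0.98*o^2 - 0.88*o - 4.91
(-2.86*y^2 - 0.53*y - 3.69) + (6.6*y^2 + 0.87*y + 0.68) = 3.74*y^2 + 0.34*y - 3.01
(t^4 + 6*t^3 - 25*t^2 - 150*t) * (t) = t^5 + 6*t^4 - 25*t^3 - 150*t^2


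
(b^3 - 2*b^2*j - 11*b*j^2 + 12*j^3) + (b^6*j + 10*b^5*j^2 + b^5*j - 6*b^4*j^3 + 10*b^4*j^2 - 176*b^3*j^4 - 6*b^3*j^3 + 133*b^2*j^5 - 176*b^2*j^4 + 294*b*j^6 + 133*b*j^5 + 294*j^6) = b^6*j + 10*b^5*j^2 + b^5*j - 6*b^4*j^3 + 10*b^4*j^2 - 176*b^3*j^4 - 6*b^3*j^3 + b^3 + 133*b^2*j^5 - 176*b^2*j^4 - 2*b^2*j + 294*b*j^6 + 133*b*j^5 - 11*b*j^2 + 294*j^6 + 12*j^3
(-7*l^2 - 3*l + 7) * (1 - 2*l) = 14*l^3 - l^2 - 17*l + 7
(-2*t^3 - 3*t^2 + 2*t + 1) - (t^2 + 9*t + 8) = -2*t^3 - 4*t^2 - 7*t - 7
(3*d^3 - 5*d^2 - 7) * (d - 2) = 3*d^4 - 11*d^3 + 10*d^2 - 7*d + 14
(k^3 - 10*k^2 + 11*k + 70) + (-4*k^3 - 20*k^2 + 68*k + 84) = -3*k^3 - 30*k^2 + 79*k + 154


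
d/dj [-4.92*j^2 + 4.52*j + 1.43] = 4.52 - 9.84*j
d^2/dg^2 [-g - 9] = 0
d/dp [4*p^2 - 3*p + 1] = 8*p - 3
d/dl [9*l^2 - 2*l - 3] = 18*l - 2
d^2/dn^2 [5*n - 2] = 0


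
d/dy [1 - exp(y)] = -exp(y)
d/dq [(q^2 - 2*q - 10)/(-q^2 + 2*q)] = 20*(1 - q)/(q^2*(q^2 - 4*q + 4))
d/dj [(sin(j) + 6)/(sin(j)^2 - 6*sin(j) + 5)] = (-12*sin(j) + cos(j)^2 + 40)*cos(j)/(sin(j)^2 - 6*sin(j) + 5)^2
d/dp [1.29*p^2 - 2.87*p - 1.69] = 2.58*p - 2.87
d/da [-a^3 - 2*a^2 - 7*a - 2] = -3*a^2 - 4*a - 7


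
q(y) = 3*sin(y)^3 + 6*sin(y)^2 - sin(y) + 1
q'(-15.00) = 3.80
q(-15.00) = 3.36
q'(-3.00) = 2.49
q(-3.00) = 1.25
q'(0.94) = 8.59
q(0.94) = 5.69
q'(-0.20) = -2.97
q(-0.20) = 1.41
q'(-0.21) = -3.04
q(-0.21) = 1.44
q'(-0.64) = -3.98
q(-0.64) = 3.10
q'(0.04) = -0.51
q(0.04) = 0.97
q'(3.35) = 3.03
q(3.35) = 1.44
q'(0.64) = 7.52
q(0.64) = 3.18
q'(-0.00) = -1.00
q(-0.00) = 1.00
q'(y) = 9*sin(y)^2*cos(y) + 12*sin(y)*cos(y) - cos(y)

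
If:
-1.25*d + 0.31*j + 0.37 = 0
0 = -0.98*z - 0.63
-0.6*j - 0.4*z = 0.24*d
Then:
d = 0.37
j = 0.28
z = -0.64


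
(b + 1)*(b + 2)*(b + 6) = b^3 + 9*b^2 + 20*b + 12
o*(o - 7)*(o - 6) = o^3 - 13*o^2 + 42*o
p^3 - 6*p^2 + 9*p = p*(p - 3)^2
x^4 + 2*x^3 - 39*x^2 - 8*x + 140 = (x - 5)*(x - 2)*(x + 2)*(x + 7)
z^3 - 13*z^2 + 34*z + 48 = (z - 8)*(z - 6)*(z + 1)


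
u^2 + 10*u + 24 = (u + 4)*(u + 6)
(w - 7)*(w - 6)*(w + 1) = w^3 - 12*w^2 + 29*w + 42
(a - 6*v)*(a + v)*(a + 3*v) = a^3 - 2*a^2*v - 21*a*v^2 - 18*v^3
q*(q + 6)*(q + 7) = q^3 + 13*q^2 + 42*q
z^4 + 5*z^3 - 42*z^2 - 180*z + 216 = (z - 6)*(z - 1)*(z + 6)^2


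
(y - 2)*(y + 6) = y^2 + 4*y - 12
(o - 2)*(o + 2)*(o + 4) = o^3 + 4*o^2 - 4*o - 16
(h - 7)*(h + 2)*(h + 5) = h^3 - 39*h - 70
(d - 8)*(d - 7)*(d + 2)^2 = d^4 - 11*d^3 + 164*d + 224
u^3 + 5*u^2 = u^2*(u + 5)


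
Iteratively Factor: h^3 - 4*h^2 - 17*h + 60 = (h - 5)*(h^2 + h - 12) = (h - 5)*(h + 4)*(h - 3)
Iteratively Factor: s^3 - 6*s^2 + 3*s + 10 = (s - 2)*(s^2 - 4*s - 5) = (s - 2)*(s + 1)*(s - 5)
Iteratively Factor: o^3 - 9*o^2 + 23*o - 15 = (o - 5)*(o^2 - 4*o + 3) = (o - 5)*(o - 3)*(o - 1)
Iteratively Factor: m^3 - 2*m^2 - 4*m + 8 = (m - 2)*(m^2 - 4) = (m - 2)*(m + 2)*(m - 2)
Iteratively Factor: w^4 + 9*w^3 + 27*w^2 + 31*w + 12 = (w + 3)*(w^3 + 6*w^2 + 9*w + 4) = (w + 1)*(w + 3)*(w^2 + 5*w + 4) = (w + 1)*(w + 3)*(w + 4)*(w + 1)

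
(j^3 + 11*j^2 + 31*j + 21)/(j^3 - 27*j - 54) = (j^2 + 8*j + 7)/(j^2 - 3*j - 18)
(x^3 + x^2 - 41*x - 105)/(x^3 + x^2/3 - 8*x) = 3*(x^2 - 2*x - 35)/(x*(3*x - 8))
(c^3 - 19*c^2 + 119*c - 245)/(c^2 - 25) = (c^2 - 14*c + 49)/(c + 5)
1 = 1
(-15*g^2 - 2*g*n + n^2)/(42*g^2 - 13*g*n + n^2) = (-15*g^2 - 2*g*n + n^2)/(42*g^2 - 13*g*n + n^2)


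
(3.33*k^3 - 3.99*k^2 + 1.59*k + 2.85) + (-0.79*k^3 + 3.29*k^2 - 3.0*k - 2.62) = 2.54*k^3 - 0.7*k^2 - 1.41*k + 0.23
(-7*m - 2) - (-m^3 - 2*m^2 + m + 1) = m^3 + 2*m^2 - 8*m - 3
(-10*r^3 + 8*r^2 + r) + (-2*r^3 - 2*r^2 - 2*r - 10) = -12*r^3 + 6*r^2 - r - 10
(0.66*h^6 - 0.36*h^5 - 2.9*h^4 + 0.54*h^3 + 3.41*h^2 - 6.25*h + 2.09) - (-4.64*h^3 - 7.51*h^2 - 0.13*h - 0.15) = 0.66*h^6 - 0.36*h^5 - 2.9*h^4 + 5.18*h^3 + 10.92*h^2 - 6.12*h + 2.24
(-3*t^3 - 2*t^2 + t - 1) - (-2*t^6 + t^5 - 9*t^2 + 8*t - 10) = 2*t^6 - t^5 - 3*t^3 + 7*t^2 - 7*t + 9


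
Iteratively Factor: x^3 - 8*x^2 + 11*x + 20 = (x + 1)*(x^2 - 9*x + 20) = (x - 5)*(x + 1)*(x - 4)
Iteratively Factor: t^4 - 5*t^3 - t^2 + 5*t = (t - 5)*(t^3 - t) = t*(t - 5)*(t^2 - 1) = t*(t - 5)*(t - 1)*(t + 1)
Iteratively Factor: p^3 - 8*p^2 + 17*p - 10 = (p - 5)*(p^2 - 3*p + 2) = (p - 5)*(p - 1)*(p - 2)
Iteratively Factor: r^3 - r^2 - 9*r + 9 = (r + 3)*(r^2 - 4*r + 3) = (r - 1)*(r + 3)*(r - 3)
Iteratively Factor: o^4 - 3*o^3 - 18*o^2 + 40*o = (o - 5)*(o^3 + 2*o^2 - 8*o) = (o - 5)*(o - 2)*(o^2 + 4*o) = (o - 5)*(o - 2)*(o + 4)*(o)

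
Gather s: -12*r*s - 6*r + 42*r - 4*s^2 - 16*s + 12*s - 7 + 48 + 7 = 36*r - 4*s^2 + s*(-12*r - 4) + 48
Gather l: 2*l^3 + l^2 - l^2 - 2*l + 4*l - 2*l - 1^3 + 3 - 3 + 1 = 2*l^3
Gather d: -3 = -3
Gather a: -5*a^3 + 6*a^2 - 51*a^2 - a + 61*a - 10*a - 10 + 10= -5*a^3 - 45*a^2 + 50*a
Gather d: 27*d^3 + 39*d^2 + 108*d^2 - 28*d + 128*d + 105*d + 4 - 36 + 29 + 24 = 27*d^3 + 147*d^2 + 205*d + 21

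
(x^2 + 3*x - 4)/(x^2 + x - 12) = (x - 1)/(x - 3)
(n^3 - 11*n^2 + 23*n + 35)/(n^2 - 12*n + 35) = n + 1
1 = 1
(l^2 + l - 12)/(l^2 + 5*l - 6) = (l^2 + l - 12)/(l^2 + 5*l - 6)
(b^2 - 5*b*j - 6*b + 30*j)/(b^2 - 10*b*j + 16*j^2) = (b^2 - 5*b*j - 6*b + 30*j)/(b^2 - 10*b*j + 16*j^2)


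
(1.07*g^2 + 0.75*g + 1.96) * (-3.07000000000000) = -3.2849*g^2 - 2.3025*g - 6.0172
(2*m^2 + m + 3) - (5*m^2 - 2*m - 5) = -3*m^2 + 3*m + 8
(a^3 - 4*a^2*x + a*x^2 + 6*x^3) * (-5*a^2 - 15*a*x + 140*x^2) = -5*a^5 + 5*a^4*x + 195*a^3*x^2 - 605*a^2*x^3 + 50*a*x^4 + 840*x^5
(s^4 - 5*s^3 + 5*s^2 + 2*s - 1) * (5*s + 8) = 5*s^5 - 17*s^4 - 15*s^3 + 50*s^2 + 11*s - 8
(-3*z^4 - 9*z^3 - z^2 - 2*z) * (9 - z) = 3*z^5 - 18*z^4 - 80*z^3 - 7*z^2 - 18*z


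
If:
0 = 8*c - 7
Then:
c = 7/8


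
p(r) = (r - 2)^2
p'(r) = 2*r - 4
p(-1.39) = 11.49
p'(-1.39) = -6.78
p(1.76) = 0.06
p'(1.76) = -0.48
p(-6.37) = 70.06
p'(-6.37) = -16.74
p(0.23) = 3.13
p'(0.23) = -3.54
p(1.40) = 0.36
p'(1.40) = -1.20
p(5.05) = 9.30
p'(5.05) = 6.10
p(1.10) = 0.81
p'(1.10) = -1.80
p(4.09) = 4.37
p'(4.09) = 4.18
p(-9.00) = 121.00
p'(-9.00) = -22.00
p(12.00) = 100.00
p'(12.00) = 20.00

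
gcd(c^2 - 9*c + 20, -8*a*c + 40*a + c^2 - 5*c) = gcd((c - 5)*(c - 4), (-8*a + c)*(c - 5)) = c - 5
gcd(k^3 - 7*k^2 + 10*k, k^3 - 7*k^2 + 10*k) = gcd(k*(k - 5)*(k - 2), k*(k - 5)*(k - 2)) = k^3 - 7*k^2 + 10*k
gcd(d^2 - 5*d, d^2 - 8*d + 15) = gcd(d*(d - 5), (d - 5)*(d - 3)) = d - 5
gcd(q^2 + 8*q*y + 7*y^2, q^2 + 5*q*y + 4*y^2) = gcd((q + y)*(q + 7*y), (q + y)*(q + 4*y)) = q + y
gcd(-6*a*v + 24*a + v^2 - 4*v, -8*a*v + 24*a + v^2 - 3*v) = 1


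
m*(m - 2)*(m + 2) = m^3 - 4*m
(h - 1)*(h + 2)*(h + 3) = h^3 + 4*h^2 + h - 6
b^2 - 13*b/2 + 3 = (b - 6)*(b - 1/2)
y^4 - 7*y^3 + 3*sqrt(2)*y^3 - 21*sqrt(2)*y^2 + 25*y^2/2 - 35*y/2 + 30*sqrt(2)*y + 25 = (y - 5)*(y - 2)*(y + sqrt(2)/2)*(y + 5*sqrt(2)/2)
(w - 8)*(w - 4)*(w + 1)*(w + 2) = w^4 - 9*w^3 - 2*w^2 + 72*w + 64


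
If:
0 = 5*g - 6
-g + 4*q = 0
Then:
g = 6/5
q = 3/10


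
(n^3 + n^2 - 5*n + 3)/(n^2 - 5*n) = (n^3 + n^2 - 5*n + 3)/(n*(n - 5))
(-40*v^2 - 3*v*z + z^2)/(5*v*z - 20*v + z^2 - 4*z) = (-8*v + z)/(z - 4)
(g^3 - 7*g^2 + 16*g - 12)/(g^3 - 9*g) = (g^2 - 4*g + 4)/(g*(g + 3))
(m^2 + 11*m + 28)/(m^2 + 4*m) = (m + 7)/m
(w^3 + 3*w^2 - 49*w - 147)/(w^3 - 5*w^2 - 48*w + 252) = (w^2 - 4*w - 21)/(w^2 - 12*w + 36)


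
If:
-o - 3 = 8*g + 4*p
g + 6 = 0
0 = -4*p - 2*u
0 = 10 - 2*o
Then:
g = -6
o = 5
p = 10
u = -20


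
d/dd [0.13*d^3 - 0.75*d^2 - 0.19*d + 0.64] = 0.39*d^2 - 1.5*d - 0.19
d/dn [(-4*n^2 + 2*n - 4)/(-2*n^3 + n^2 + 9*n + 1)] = 2*(-4*n^4 + 4*n^3 - 31*n^2 + 19)/(4*n^6 - 4*n^5 - 35*n^4 + 14*n^3 + 83*n^2 + 18*n + 1)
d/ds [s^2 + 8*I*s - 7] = 2*s + 8*I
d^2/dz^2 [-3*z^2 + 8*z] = -6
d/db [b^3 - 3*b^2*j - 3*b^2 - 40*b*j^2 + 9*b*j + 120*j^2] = 3*b^2 - 6*b*j - 6*b - 40*j^2 + 9*j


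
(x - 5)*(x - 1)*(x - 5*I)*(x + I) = x^4 - 6*x^3 - 4*I*x^3 + 10*x^2 + 24*I*x^2 - 30*x - 20*I*x + 25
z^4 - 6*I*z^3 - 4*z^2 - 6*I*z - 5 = (z - 5*I)*(z - I)^2*(z + I)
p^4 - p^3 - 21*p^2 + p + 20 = (p - 5)*(p - 1)*(p + 1)*(p + 4)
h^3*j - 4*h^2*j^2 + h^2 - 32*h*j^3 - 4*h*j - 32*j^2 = (h - 8*j)*(h + 4*j)*(h*j + 1)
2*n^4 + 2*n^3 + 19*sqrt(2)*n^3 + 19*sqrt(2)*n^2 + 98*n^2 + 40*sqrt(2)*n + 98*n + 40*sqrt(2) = (n + 4*sqrt(2))*(n + 5*sqrt(2))*(sqrt(2)*n + 1)*(sqrt(2)*n + sqrt(2))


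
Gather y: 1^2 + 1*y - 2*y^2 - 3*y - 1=-2*y^2 - 2*y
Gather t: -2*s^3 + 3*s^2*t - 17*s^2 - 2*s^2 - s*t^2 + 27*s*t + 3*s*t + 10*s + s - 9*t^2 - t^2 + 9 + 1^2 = -2*s^3 - 19*s^2 + 11*s + t^2*(-s - 10) + t*(3*s^2 + 30*s) + 10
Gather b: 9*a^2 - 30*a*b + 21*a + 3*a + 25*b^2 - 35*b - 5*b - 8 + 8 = 9*a^2 + 24*a + 25*b^2 + b*(-30*a - 40)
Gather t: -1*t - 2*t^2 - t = -2*t^2 - 2*t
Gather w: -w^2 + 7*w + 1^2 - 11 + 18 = -w^2 + 7*w + 8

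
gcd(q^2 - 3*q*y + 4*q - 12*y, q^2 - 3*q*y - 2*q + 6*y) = -q + 3*y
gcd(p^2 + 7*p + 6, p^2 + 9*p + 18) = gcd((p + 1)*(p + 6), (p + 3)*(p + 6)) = p + 6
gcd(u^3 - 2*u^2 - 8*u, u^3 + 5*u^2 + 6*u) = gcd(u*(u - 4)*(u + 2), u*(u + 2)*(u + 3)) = u^2 + 2*u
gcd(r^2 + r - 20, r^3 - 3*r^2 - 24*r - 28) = 1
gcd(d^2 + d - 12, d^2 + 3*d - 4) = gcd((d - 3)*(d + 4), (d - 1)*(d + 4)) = d + 4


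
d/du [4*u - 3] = 4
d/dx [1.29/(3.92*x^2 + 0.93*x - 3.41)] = (-10.1136*x - 1.1997)/(3.92*x^2 + 0.93*x - 3.41)^2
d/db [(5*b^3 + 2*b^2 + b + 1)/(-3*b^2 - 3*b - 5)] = (-15*b^4 - 30*b^3 - 78*b^2 - 14*b - 2)/(9*b^4 + 18*b^3 + 39*b^2 + 30*b + 25)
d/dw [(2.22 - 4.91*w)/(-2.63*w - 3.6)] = (61.843398*w + 84.65256)/(2.63*w + 3.6)^3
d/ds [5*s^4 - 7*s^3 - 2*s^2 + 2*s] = 20*s^3 - 21*s^2 - 4*s + 2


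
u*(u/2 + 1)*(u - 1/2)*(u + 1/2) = u^4/2 + u^3 - u^2/8 - u/4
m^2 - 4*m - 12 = (m - 6)*(m + 2)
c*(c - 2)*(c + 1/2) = c^3 - 3*c^2/2 - c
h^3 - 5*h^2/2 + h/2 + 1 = (h - 2)*(h - 1)*(h + 1/2)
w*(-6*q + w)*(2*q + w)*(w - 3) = -12*q^2*w^2 + 36*q^2*w - 4*q*w^3 + 12*q*w^2 + w^4 - 3*w^3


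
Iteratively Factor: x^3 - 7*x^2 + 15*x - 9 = (x - 3)*(x^2 - 4*x + 3) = (x - 3)*(x - 1)*(x - 3)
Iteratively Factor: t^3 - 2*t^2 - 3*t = (t + 1)*(t^2 - 3*t) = t*(t + 1)*(t - 3)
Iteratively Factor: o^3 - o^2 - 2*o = (o + 1)*(o^2 - 2*o) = (o - 2)*(o + 1)*(o)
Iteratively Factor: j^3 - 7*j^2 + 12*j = (j - 4)*(j^2 - 3*j) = j*(j - 4)*(j - 3)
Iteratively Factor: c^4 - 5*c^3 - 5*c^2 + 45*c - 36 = (c - 1)*(c^3 - 4*c^2 - 9*c + 36) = (c - 3)*(c - 1)*(c^2 - c - 12) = (c - 4)*(c - 3)*(c - 1)*(c + 3)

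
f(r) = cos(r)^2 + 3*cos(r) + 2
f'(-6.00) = -1.37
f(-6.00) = 5.80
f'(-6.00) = -1.37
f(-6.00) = 5.80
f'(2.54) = -0.76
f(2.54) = 0.21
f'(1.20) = -3.47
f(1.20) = 3.22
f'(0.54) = -2.42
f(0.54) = 5.31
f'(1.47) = -3.19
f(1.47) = 2.31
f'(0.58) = -2.56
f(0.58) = 5.21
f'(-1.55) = 3.04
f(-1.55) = 2.06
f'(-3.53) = -0.44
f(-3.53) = 0.08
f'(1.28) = -3.42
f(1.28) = 2.94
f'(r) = -2*sin(r)*cos(r) - 3*sin(r)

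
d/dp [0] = 0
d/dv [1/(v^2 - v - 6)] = (1 - 2*v)/(-v^2 + v + 6)^2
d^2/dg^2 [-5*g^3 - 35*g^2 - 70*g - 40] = -30*g - 70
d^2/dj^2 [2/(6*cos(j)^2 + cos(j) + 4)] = 2*(-144*sin(j)^4 - 23*sin(j)^2 + 53*cos(j)/2 - 9*cos(3*j)/2 + 121)/(-6*sin(j)^2 + cos(j) + 10)^3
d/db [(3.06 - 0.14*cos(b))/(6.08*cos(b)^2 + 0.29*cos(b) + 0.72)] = (-0.8512*cos(b)^2 + 37.2096*cos(b) + 0.9882)*sin(b)/(36.9664*cos(b)^4 + 3.5264*cos(b)^3 + 8.8393*cos(b)^2 + 0.4176*cos(b) + 0.5184)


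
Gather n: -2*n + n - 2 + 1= -n - 1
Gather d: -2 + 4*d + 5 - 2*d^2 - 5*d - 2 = -2*d^2 - d + 1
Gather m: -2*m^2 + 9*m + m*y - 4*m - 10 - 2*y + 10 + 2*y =-2*m^2 + m*(y + 5)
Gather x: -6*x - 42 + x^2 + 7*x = x^2 + x - 42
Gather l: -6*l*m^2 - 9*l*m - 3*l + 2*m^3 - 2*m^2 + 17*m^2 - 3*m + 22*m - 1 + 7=l*(-6*m^2 - 9*m - 3) + 2*m^3 + 15*m^2 + 19*m + 6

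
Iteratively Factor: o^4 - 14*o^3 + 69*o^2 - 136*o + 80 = (o - 5)*(o^3 - 9*o^2 + 24*o - 16) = (o - 5)*(o - 1)*(o^2 - 8*o + 16) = (o - 5)*(o - 4)*(o - 1)*(o - 4)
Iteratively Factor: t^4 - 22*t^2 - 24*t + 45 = (t + 3)*(t^3 - 3*t^2 - 13*t + 15) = (t - 5)*(t + 3)*(t^2 + 2*t - 3) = (t - 5)*(t - 1)*(t + 3)*(t + 3)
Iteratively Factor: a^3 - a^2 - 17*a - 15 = (a + 3)*(a^2 - 4*a - 5) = (a + 1)*(a + 3)*(a - 5)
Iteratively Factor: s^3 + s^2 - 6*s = (s - 2)*(s^2 + 3*s) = (s - 2)*(s + 3)*(s)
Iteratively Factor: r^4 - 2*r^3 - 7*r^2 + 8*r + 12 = (r + 1)*(r^3 - 3*r^2 - 4*r + 12) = (r - 3)*(r + 1)*(r^2 - 4) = (r - 3)*(r - 2)*(r + 1)*(r + 2)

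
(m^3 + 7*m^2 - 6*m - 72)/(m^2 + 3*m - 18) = m + 4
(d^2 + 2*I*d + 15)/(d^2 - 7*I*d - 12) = (d + 5*I)/(d - 4*I)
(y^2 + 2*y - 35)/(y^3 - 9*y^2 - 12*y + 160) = (y + 7)/(y^2 - 4*y - 32)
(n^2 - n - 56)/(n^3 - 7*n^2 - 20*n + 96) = (n + 7)/(n^2 + n - 12)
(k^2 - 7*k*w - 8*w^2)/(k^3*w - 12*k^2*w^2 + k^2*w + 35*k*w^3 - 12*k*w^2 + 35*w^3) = (k^2 - 7*k*w - 8*w^2)/(w*(k^3 - 12*k^2*w + k^2 + 35*k*w^2 - 12*k*w + 35*w^2))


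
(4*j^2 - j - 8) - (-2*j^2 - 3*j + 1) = 6*j^2 + 2*j - 9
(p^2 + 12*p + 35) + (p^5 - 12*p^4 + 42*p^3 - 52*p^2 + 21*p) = p^5 - 12*p^4 + 42*p^3 - 51*p^2 + 33*p + 35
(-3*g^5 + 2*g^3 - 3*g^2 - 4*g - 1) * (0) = 0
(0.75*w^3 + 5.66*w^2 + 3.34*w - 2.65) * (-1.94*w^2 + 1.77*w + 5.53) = -1.455*w^5 - 9.6529*w^4 + 7.6861*w^3 + 42.3526*w^2 + 13.7797*w - 14.6545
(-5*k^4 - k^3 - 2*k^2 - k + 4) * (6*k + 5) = -30*k^5 - 31*k^4 - 17*k^3 - 16*k^2 + 19*k + 20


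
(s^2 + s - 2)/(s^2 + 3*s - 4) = (s + 2)/(s + 4)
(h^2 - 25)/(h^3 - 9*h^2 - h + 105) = (h + 5)/(h^2 - 4*h - 21)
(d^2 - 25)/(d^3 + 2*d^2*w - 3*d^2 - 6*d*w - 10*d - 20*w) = (d + 5)/(d^2 + 2*d*w + 2*d + 4*w)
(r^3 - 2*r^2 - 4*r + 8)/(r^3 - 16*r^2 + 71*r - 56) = (r^3 - 2*r^2 - 4*r + 8)/(r^3 - 16*r^2 + 71*r - 56)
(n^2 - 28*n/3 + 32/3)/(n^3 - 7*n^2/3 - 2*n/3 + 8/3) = (n - 8)/(n^2 - n - 2)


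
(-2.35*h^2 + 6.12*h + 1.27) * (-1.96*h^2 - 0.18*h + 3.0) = 4.606*h^4 - 11.5722*h^3 - 10.6408*h^2 + 18.1314*h + 3.81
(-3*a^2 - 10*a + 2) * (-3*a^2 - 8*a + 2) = 9*a^4 + 54*a^3 + 68*a^2 - 36*a + 4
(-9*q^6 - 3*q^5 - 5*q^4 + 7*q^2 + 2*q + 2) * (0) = 0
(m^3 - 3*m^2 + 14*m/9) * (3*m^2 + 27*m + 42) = 3*m^5 + 18*m^4 - 103*m^3/3 - 84*m^2 + 196*m/3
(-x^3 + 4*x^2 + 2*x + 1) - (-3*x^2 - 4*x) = -x^3 + 7*x^2 + 6*x + 1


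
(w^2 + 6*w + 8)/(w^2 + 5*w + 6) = (w + 4)/(w + 3)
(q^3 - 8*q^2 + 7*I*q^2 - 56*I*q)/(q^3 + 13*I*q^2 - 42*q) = (q - 8)/(q + 6*I)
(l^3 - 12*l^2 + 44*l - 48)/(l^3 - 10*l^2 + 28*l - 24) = (l - 4)/(l - 2)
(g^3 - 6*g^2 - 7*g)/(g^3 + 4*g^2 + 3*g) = (g - 7)/(g + 3)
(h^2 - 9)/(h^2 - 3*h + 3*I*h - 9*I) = (h + 3)/(h + 3*I)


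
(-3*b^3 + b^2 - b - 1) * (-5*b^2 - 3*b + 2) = 15*b^5 + 4*b^4 - 4*b^3 + 10*b^2 + b - 2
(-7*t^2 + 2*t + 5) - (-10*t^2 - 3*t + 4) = 3*t^2 + 5*t + 1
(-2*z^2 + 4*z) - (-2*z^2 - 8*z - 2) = 12*z + 2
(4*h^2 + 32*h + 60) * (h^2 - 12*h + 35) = 4*h^4 - 16*h^3 - 184*h^2 + 400*h + 2100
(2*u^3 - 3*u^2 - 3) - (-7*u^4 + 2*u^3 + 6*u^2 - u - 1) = 7*u^4 - 9*u^2 + u - 2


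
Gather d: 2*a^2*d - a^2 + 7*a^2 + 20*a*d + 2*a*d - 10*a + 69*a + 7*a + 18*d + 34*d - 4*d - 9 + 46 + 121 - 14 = 6*a^2 + 66*a + d*(2*a^2 + 22*a + 48) + 144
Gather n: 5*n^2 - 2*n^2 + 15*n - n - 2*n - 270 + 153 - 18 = 3*n^2 + 12*n - 135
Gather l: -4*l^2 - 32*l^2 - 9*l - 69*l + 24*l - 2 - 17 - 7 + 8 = -36*l^2 - 54*l - 18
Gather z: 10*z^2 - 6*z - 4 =10*z^2 - 6*z - 4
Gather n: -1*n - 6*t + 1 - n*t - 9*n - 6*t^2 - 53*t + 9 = n*(-t - 10) - 6*t^2 - 59*t + 10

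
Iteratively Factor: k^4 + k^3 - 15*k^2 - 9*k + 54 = (k + 3)*(k^3 - 2*k^2 - 9*k + 18) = (k - 2)*(k + 3)*(k^2 - 9) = (k - 2)*(k + 3)^2*(k - 3)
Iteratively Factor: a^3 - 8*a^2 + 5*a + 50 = (a - 5)*(a^2 - 3*a - 10) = (a - 5)^2*(a + 2)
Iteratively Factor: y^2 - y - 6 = (y - 3)*(y + 2)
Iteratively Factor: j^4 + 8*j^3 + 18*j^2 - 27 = (j + 3)*(j^3 + 5*j^2 + 3*j - 9) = (j + 3)^2*(j^2 + 2*j - 3) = (j - 1)*(j + 3)^2*(j + 3)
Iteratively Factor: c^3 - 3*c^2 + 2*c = (c)*(c^2 - 3*c + 2) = c*(c - 2)*(c - 1)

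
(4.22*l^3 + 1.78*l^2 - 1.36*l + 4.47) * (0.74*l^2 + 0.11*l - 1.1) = 3.1228*l^5 + 1.7814*l^4 - 5.4526*l^3 + 1.2002*l^2 + 1.9877*l - 4.917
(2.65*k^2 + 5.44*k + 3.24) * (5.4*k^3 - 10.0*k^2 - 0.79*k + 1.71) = 14.31*k^5 + 2.876*k^4 - 38.9975*k^3 - 32.1661*k^2 + 6.7428*k + 5.5404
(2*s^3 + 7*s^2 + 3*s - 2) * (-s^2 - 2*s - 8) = -2*s^5 - 11*s^4 - 33*s^3 - 60*s^2 - 20*s + 16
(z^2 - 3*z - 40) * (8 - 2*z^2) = -2*z^4 + 6*z^3 + 88*z^2 - 24*z - 320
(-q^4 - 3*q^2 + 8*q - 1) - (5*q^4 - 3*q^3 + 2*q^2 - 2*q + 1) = -6*q^4 + 3*q^3 - 5*q^2 + 10*q - 2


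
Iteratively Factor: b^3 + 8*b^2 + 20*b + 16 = (b + 2)*(b^2 + 6*b + 8) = (b + 2)^2*(b + 4)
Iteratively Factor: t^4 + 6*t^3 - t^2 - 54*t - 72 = (t - 3)*(t^3 + 9*t^2 + 26*t + 24) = (t - 3)*(t + 2)*(t^2 + 7*t + 12) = (t - 3)*(t + 2)*(t + 3)*(t + 4)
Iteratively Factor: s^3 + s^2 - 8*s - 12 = (s + 2)*(s^2 - s - 6) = (s + 2)^2*(s - 3)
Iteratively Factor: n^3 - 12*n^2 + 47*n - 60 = (n - 5)*(n^2 - 7*n + 12) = (n - 5)*(n - 4)*(n - 3)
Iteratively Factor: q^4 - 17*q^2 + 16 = (q + 1)*(q^3 - q^2 - 16*q + 16) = (q - 1)*(q + 1)*(q^2 - 16) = (q - 1)*(q + 1)*(q + 4)*(q - 4)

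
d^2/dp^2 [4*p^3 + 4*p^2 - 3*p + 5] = 24*p + 8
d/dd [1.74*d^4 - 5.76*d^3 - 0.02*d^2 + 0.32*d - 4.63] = 6.96*d^3 - 17.28*d^2 - 0.04*d + 0.32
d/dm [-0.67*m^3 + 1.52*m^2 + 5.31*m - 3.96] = -2.01*m^2 + 3.04*m + 5.31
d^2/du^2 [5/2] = 0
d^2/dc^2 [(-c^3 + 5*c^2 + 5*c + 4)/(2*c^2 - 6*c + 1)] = 2*(46*c^3 + 36*c^2 - 177*c + 171)/(8*c^6 - 72*c^5 + 228*c^4 - 288*c^3 + 114*c^2 - 18*c + 1)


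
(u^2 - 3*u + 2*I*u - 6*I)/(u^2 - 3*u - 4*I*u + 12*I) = (u + 2*I)/(u - 4*I)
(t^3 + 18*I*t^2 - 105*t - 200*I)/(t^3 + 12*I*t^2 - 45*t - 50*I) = (t + 8*I)/(t + 2*I)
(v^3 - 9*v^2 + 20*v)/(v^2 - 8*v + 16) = v*(v - 5)/(v - 4)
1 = 1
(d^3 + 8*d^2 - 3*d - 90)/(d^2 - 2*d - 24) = (-d^3 - 8*d^2 + 3*d + 90)/(-d^2 + 2*d + 24)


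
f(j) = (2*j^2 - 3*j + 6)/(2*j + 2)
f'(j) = (4*j - 3)/(2*j + 2) - 2*(2*j^2 - 3*j + 6)/(2*j + 2)^2 = (j^2 + 2*j - 9/2)/(j^2 + 2*j + 1)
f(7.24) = 5.41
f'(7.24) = 0.92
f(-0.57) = 9.72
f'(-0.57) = -28.75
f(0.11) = 2.56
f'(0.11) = -3.46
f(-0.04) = 3.19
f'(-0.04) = -4.97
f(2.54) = 1.59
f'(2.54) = 0.56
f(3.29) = 2.07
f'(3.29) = 0.70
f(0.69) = 1.44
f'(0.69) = -0.93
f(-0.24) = 4.50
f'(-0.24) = -8.52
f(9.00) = 7.05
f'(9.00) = 0.94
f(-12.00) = -15.00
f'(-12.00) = 0.95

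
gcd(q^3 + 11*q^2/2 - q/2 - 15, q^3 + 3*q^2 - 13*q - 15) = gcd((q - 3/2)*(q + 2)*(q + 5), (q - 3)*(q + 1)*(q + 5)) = q + 5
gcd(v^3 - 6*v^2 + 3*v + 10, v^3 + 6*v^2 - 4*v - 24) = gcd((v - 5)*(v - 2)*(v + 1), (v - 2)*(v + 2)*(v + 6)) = v - 2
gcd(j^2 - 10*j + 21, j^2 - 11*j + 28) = j - 7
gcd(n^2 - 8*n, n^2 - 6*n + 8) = 1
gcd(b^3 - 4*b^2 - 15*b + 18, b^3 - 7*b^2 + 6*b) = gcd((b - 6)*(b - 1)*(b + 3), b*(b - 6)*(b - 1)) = b^2 - 7*b + 6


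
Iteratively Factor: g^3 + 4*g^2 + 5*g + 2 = (g + 1)*(g^2 + 3*g + 2) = (g + 1)*(g + 2)*(g + 1)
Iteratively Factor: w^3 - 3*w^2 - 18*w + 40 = (w - 5)*(w^2 + 2*w - 8) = (w - 5)*(w - 2)*(w + 4)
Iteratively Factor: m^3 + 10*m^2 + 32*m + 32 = (m + 2)*(m^2 + 8*m + 16) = (m + 2)*(m + 4)*(m + 4)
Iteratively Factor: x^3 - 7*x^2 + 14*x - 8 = (x - 2)*(x^2 - 5*x + 4) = (x - 4)*(x - 2)*(x - 1)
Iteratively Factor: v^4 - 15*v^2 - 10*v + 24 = (v + 2)*(v^3 - 2*v^2 - 11*v + 12) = (v - 1)*(v + 2)*(v^2 - v - 12) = (v - 1)*(v + 2)*(v + 3)*(v - 4)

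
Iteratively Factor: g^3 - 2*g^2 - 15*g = (g + 3)*(g^2 - 5*g) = g*(g + 3)*(g - 5)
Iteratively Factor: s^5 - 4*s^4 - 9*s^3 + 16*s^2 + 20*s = (s)*(s^4 - 4*s^3 - 9*s^2 + 16*s + 20) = s*(s + 2)*(s^3 - 6*s^2 + 3*s + 10) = s*(s - 5)*(s + 2)*(s^2 - s - 2) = s*(s - 5)*(s - 2)*(s + 2)*(s + 1)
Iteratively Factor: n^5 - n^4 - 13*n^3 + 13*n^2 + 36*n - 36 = (n + 3)*(n^4 - 4*n^3 - n^2 + 16*n - 12) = (n + 2)*(n + 3)*(n^3 - 6*n^2 + 11*n - 6) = (n - 2)*(n + 2)*(n + 3)*(n^2 - 4*n + 3) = (n - 3)*(n - 2)*(n + 2)*(n + 3)*(n - 1)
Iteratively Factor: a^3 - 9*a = (a + 3)*(a^2 - 3*a) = a*(a + 3)*(a - 3)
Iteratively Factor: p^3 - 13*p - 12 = (p + 3)*(p^2 - 3*p - 4) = (p - 4)*(p + 3)*(p + 1)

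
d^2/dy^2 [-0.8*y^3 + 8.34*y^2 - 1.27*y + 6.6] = 16.68 - 4.8*y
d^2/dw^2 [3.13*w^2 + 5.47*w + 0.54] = 6.26000000000000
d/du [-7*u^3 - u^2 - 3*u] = -21*u^2 - 2*u - 3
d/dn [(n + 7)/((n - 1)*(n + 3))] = (-n^2 - 14*n - 17)/(n^4 + 4*n^3 - 2*n^2 - 12*n + 9)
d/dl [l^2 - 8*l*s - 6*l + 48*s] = 2*l - 8*s - 6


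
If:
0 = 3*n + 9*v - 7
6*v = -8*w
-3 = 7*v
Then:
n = 76/21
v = -3/7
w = 9/28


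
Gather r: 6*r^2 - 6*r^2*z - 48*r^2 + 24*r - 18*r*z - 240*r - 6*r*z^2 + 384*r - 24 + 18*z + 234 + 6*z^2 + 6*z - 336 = r^2*(-6*z - 42) + r*(-6*z^2 - 18*z + 168) + 6*z^2 + 24*z - 126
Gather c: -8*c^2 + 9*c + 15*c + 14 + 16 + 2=-8*c^2 + 24*c + 32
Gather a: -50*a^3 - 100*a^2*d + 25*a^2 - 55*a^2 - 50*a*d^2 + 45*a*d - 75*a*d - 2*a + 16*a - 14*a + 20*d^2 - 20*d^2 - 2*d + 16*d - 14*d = -50*a^3 + a^2*(-100*d - 30) + a*(-50*d^2 - 30*d)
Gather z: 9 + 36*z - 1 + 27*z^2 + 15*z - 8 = 27*z^2 + 51*z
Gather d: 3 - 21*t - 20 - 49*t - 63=-70*t - 80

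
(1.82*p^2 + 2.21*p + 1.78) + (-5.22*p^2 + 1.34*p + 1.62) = -3.4*p^2 + 3.55*p + 3.4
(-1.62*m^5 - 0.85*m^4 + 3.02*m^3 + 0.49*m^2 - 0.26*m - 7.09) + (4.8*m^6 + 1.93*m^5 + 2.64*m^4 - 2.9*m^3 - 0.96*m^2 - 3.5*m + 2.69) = 4.8*m^6 + 0.31*m^5 + 1.79*m^4 + 0.12*m^3 - 0.47*m^2 - 3.76*m - 4.4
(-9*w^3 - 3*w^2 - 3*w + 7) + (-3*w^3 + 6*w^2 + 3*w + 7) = -12*w^3 + 3*w^2 + 14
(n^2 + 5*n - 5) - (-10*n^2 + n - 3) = 11*n^2 + 4*n - 2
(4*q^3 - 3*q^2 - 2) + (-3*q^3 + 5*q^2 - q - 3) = q^3 + 2*q^2 - q - 5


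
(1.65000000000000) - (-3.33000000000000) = 4.98000000000000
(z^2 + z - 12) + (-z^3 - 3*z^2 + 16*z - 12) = -z^3 - 2*z^2 + 17*z - 24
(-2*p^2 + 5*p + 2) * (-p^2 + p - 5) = 2*p^4 - 7*p^3 + 13*p^2 - 23*p - 10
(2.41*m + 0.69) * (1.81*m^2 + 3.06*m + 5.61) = 4.3621*m^3 + 8.6235*m^2 + 15.6315*m + 3.8709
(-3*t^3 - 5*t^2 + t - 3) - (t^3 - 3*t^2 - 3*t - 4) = -4*t^3 - 2*t^2 + 4*t + 1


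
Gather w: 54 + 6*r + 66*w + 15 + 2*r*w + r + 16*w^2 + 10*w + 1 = 7*r + 16*w^2 + w*(2*r + 76) + 70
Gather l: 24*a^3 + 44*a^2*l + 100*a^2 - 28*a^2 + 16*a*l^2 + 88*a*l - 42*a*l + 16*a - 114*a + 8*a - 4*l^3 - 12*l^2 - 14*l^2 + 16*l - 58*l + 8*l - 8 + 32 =24*a^3 + 72*a^2 - 90*a - 4*l^3 + l^2*(16*a - 26) + l*(44*a^2 + 46*a - 34) + 24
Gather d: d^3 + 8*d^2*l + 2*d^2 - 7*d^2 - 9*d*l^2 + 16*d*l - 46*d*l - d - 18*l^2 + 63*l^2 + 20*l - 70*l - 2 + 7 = d^3 + d^2*(8*l - 5) + d*(-9*l^2 - 30*l - 1) + 45*l^2 - 50*l + 5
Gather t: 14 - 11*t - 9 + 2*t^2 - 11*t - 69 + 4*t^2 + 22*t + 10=6*t^2 - 54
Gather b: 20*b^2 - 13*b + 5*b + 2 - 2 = 20*b^2 - 8*b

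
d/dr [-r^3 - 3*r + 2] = -3*r^2 - 3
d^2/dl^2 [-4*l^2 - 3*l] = -8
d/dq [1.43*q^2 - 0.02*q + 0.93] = 2.86*q - 0.02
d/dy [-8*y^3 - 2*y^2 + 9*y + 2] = -24*y^2 - 4*y + 9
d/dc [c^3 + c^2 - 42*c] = 3*c^2 + 2*c - 42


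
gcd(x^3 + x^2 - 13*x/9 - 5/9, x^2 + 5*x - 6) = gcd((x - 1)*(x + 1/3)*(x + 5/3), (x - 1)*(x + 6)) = x - 1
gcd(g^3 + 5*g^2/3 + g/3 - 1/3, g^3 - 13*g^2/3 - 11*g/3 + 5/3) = g^2 + 2*g/3 - 1/3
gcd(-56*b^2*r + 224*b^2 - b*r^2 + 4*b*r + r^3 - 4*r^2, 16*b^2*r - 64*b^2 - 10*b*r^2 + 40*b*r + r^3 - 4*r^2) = -8*b*r + 32*b + r^2 - 4*r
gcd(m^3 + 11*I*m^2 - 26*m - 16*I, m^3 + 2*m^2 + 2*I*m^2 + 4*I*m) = m + 2*I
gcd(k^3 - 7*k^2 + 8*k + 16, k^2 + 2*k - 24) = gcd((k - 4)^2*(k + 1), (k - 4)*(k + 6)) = k - 4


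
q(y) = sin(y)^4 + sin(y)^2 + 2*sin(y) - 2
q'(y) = 4*sin(y)^3*cos(y) + 2*sin(y)*cos(y) + 2*cos(y)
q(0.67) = -0.22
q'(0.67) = 3.29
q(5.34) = -2.53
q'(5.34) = -1.02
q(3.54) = -2.60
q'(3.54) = -0.91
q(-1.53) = -2.00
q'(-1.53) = -0.16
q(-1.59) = -2.00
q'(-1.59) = 0.08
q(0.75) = 0.04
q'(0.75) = 3.39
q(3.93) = -2.66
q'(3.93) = 0.60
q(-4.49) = 1.81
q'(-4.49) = -1.69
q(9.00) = -0.98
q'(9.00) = -2.83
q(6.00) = -2.47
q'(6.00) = 1.30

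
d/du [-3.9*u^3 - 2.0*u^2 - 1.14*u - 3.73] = -11.7*u^2 - 4.0*u - 1.14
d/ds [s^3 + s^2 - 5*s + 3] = 3*s^2 + 2*s - 5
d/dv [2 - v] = -1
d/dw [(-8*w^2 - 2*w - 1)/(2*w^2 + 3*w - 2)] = (-20*w^2 + 36*w + 7)/(4*w^4 + 12*w^3 + w^2 - 12*w + 4)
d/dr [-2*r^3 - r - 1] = -6*r^2 - 1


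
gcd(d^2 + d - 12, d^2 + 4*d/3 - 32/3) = d + 4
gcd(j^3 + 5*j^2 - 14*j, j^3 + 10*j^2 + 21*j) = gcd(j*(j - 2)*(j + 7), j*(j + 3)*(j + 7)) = j^2 + 7*j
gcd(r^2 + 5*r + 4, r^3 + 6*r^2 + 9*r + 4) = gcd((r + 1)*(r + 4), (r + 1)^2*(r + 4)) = r^2 + 5*r + 4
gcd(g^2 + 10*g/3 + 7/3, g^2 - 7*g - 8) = g + 1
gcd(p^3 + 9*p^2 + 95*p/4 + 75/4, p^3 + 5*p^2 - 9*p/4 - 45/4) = p^2 + 13*p/2 + 15/2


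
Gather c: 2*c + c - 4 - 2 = 3*c - 6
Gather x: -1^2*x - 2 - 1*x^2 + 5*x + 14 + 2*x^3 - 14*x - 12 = 2*x^3 - x^2 - 10*x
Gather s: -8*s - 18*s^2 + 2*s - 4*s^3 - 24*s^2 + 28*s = -4*s^3 - 42*s^2 + 22*s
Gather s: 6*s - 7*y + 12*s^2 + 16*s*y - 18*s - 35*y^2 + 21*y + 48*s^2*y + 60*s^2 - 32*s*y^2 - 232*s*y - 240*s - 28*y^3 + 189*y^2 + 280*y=s^2*(48*y + 72) + s*(-32*y^2 - 216*y - 252) - 28*y^3 + 154*y^2 + 294*y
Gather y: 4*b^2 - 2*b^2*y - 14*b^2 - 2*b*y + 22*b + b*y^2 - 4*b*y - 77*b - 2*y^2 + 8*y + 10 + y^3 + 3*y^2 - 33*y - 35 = -10*b^2 - 55*b + y^3 + y^2*(b + 1) + y*(-2*b^2 - 6*b - 25) - 25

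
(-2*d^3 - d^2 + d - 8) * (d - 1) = -2*d^4 + d^3 + 2*d^2 - 9*d + 8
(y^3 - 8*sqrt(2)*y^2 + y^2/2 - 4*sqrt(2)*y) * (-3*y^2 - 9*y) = -3*y^5 - 21*y^4/2 + 24*sqrt(2)*y^4 - 9*y^3/2 + 84*sqrt(2)*y^3 + 36*sqrt(2)*y^2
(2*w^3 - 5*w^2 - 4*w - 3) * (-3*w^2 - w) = -6*w^5 + 13*w^4 + 17*w^3 + 13*w^2 + 3*w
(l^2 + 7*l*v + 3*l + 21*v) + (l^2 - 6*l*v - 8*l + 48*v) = 2*l^2 + l*v - 5*l + 69*v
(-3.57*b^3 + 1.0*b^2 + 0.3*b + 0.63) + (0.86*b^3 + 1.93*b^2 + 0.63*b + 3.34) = -2.71*b^3 + 2.93*b^2 + 0.93*b + 3.97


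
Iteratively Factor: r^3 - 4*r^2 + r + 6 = (r - 3)*(r^2 - r - 2) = (r - 3)*(r - 2)*(r + 1)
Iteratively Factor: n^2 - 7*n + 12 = (n - 4)*(n - 3)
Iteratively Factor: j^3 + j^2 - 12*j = (j)*(j^2 + j - 12) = j*(j + 4)*(j - 3)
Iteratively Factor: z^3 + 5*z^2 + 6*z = (z)*(z^2 + 5*z + 6) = z*(z + 3)*(z + 2)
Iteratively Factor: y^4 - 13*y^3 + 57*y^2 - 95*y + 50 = (y - 5)*(y^3 - 8*y^2 + 17*y - 10) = (y - 5)*(y - 2)*(y^2 - 6*y + 5) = (y - 5)*(y - 2)*(y - 1)*(y - 5)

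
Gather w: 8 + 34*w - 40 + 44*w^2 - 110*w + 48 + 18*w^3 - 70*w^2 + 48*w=18*w^3 - 26*w^2 - 28*w + 16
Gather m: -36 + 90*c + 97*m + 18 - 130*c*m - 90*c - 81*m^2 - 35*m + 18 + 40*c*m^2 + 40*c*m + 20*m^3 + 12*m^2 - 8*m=20*m^3 + m^2*(40*c - 69) + m*(54 - 90*c)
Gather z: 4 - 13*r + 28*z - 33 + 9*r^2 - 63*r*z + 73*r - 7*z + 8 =9*r^2 + 60*r + z*(21 - 63*r) - 21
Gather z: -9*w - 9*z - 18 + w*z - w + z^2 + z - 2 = -10*w + z^2 + z*(w - 8) - 20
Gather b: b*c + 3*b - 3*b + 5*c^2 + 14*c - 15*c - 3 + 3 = b*c + 5*c^2 - c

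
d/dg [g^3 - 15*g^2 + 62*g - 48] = 3*g^2 - 30*g + 62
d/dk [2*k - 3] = 2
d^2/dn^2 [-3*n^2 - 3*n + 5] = -6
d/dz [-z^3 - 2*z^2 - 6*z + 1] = -3*z^2 - 4*z - 6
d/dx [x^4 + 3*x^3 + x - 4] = 4*x^3 + 9*x^2 + 1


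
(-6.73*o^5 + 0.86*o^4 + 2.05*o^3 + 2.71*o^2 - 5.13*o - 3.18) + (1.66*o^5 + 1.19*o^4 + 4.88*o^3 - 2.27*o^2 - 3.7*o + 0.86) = -5.07*o^5 + 2.05*o^4 + 6.93*o^3 + 0.44*o^2 - 8.83*o - 2.32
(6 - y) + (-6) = -y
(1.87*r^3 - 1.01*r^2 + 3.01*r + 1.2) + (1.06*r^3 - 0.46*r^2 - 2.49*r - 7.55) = 2.93*r^3 - 1.47*r^2 + 0.52*r - 6.35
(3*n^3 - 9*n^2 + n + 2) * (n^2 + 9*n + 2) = 3*n^5 + 18*n^4 - 74*n^3 - 7*n^2 + 20*n + 4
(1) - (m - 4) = 5 - m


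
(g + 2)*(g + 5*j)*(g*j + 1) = g^3*j + 5*g^2*j^2 + 2*g^2*j + g^2 + 10*g*j^2 + 5*g*j + 2*g + 10*j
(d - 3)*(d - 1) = d^2 - 4*d + 3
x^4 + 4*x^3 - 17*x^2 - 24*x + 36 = (x - 3)*(x - 1)*(x + 2)*(x + 6)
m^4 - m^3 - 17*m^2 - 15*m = m*(m - 5)*(m + 1)*(m + 3)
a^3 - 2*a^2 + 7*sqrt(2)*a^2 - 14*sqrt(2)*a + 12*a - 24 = (a - 2)*(a + sqrt(2))*(a + 6*sqrt(2))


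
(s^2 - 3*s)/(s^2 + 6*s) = (s - 3)/(s + 6)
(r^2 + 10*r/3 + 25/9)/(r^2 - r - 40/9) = (3*r + 5)/(3*r - 8)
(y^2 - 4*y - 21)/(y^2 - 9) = (y - 7)/(y - 3)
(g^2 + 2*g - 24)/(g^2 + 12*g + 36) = (g - 4)/(g + 6)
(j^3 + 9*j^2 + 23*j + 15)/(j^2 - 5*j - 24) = (j^2 + 6*j + 5)/(j - 8)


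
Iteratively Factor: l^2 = (l)*(l)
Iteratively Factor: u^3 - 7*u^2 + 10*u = (u - 2)*(u^2 - 5*u) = u*(u - 2)*(u - 5)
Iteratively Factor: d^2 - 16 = (d - 4)*(d + 4)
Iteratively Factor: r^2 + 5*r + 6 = (r + 3)*(r + 2)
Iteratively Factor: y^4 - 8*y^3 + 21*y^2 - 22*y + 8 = (y - 2)*(y^3 - 6*y^2 + 9*y - 4) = (y - 2)*(y - 1)*(y^2 - 5*y + 4) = (y - 2)*(y - 1)^2*(y - 4)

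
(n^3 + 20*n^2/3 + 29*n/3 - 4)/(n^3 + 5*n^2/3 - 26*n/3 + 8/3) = (n + 3)/(n - 2)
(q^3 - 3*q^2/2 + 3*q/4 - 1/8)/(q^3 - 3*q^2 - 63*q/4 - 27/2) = (-8*q^3 + 12*q^2 - 6*q + 1)/(2*(-4*q^3 + 12*q^2 + 63*q + 54))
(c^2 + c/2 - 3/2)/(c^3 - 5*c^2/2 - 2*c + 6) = (c - 1)/(c^2 - 4*c + 4)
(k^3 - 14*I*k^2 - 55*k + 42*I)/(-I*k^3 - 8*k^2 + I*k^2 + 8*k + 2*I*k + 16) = (I*k^3 + 14*k^2 - 55*I*k - 42)/(k^3 + k^2*(-1 - 8*I) + k*(-2 + 8*I) + 16*I)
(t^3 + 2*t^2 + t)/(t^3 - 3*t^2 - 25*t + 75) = t*(t^2 + 2*t + 1)/(t^3 - 3*t^2 - 25*t + 75)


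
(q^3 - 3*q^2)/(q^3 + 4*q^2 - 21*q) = q/(q + 7)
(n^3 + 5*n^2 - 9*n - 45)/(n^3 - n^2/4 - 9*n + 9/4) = 4*(n + 5)/(4*n - 1)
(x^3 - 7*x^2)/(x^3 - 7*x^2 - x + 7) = x^2/(x^2 - 1)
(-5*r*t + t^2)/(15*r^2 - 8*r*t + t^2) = -t/(3*r - t)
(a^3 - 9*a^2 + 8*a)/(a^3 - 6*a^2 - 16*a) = (a - 1)/(a + 2)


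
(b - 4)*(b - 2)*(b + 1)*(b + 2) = b^4 - 3*b^3 - 8*b^2 + 12*b + 16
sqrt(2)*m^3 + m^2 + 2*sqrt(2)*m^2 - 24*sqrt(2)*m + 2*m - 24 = (m - 4)*(m + 6)*(sqrt(2)*m + 1)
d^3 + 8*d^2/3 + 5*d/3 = d*(d + 1)*(d + 5/3)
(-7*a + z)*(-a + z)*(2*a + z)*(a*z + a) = 14*a^4*z + 14*a^4 - 9*a^3*z^2 - 9*a^3*z - 6*a^2*z^3 - 6*a^2*z^2 + a*z^4 + a*z^3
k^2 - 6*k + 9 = (k - 3)^2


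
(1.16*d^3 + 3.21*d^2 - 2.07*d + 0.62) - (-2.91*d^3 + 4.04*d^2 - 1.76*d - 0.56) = 4.07*d^3 - 0.83*d^2 - 0.31*d + 1.18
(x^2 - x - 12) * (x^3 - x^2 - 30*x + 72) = x^5 - 2*x^4 - 41*x^3 + 114*x^2 + 288*x - 864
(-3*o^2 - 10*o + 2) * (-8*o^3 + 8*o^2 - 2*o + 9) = 24*o^5 + 56*o^4 - 90*o^3 + 9*o^2 - 94*o + 18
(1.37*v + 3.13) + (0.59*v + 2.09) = 1.96*v + 5.22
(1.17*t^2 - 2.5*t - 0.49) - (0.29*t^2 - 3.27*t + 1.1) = 0.88*t^2 + 0.77*t - 1.59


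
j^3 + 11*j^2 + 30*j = j*(j + 5)*(j + 6)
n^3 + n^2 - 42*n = n*(n - 6)*(n + 7)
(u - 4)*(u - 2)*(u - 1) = u^3 - 7*u^2 + 14*u - 8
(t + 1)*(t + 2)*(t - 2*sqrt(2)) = t^3 - 2*sqrt(2)*t^2 + 3*t^2 - 6*sqrt(2)*t + 2*t - 4*sqrt(2)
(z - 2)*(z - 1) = z^2 - 3*z + 2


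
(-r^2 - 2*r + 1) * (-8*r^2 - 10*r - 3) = 8*r^4 + 26*r^3 + 15*r^2 - 4*r - 3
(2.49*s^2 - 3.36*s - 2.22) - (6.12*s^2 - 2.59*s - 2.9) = -3.63*s^2 - 0.77*s + 0.68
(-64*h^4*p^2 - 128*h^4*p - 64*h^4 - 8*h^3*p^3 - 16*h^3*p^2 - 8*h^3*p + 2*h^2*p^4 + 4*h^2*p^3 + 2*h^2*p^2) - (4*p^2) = -64*h^4*p^2 - 128*h^4*p - 64*h^4 - 8*h^3*p^3 - 16*h^3*p^2 - 8*h^3*p + 2*h^2*p^4 + 4*h^2*p^3 + 2*h^2*p^2 - 4*p^2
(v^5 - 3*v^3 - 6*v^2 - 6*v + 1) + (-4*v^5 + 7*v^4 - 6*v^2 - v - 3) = -3*v^5 + 7*v^4 - 3*v^3 - 12*v^2 - 7*v - 2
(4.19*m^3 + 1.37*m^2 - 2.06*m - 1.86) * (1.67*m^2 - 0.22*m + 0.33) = 6.9973*m^5 + 1.3661*m^4 - 2.3589*m^3 - 2.2009*m^2 - 0.2706*m - 0.6138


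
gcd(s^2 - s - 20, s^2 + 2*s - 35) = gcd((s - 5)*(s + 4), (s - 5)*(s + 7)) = s - 5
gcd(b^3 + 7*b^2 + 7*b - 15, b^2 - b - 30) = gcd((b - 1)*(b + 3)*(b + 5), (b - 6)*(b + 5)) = b + 5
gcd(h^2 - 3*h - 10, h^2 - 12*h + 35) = h - 5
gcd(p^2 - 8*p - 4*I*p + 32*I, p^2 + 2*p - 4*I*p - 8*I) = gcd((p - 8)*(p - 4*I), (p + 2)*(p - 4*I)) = p - 4*I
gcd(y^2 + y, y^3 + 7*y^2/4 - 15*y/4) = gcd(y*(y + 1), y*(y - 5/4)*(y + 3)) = y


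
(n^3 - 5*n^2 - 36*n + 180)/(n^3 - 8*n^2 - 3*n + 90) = (n + 6)/(n + 3)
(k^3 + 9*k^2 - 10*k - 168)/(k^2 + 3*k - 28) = k + 6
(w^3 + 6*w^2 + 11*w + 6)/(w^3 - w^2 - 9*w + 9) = (w^2 + 3*w + 2)/(w^2 - 4*w + 3)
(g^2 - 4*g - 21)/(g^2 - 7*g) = (g + 3)/g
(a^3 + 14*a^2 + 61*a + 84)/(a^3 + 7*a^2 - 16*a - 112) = (a + 3)/(a - 4)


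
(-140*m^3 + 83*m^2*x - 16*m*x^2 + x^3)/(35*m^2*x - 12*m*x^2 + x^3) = (-4*m + x)/x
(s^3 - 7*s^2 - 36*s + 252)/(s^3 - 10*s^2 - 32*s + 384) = (s^2 - 13*s + 42)/(s^2 - 16*s + 64)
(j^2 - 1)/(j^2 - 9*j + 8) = (j + 1)/(j - 8)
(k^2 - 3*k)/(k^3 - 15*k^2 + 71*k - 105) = k/(k^2 - 12*k + 35)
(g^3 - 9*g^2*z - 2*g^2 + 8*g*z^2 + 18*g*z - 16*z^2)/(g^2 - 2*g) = g - 9*z + 8*z^2/g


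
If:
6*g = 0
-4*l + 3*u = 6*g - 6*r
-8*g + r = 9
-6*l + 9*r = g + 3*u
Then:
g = 0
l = 27/2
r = 9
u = 0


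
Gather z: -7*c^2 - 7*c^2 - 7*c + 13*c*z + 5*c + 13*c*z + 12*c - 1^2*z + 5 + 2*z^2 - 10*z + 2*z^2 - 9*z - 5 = -14*c^2 + 10*c + 4*z^2 + z*(26*c - 20)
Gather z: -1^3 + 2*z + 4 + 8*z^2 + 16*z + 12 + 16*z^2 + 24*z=24*z^2 + 42*z + 15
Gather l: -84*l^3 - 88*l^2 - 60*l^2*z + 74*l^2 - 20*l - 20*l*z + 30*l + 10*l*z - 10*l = -84*l^3 + l^2*(-60*z - 14) - 10*l*z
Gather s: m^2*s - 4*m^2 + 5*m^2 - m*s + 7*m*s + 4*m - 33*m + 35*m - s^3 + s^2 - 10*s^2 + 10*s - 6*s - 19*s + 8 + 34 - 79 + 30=m^2 + 6*m - s^3 - 9*s^2 + s*(m^2 + 6*m - 15) - 7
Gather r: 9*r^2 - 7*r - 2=9*r^2 - 7*r - 2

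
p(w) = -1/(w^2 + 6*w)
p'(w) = -(-2*w - 6)/(w^2 + 6*w)^2 = 2*(w + 3)/(w^2*(w + 6)^2)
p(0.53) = -0.29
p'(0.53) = 0.59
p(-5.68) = 0.55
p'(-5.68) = -1.62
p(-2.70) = 0.11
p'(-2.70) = 0.01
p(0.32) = -0.49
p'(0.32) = 1.62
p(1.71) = -0.08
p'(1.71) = 0.05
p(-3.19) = 0.11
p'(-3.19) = -0.00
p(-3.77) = 0.12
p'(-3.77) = -0.02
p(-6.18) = -0.90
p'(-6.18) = -5.14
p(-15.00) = -0.00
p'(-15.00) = 0.00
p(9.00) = -0.00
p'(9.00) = 0.00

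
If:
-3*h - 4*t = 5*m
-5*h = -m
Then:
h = -t/7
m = -5*t/7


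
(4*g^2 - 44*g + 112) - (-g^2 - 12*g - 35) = 5*g^2 - 32*g + 147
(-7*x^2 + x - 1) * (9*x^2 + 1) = -63*x^4 + 9*x^3 - 16*x^2 + x - 1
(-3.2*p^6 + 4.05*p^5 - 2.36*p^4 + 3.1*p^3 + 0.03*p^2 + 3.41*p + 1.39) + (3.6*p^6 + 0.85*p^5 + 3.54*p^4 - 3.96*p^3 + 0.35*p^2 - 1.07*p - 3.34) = 0.4*p^6 + 4.9*p^5 + 1.18*p^4 - 0.86*p^3 + 0.38*p^2 + 2.34*p - 1.95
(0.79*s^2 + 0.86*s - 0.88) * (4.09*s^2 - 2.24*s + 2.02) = 3.2311*s^4 + 1.7478*s^3 - 3.9298*s^2 + 3.7084*s - 1.7776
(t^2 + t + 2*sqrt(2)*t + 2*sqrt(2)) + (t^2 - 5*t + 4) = 2*t^2 - 4*t + 2*sqrt(2)*t + 2*sqrt(2) + 4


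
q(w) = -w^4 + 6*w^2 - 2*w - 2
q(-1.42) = 8.87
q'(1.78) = -3.20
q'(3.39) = -117.15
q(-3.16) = -35.48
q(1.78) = 3.41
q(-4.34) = -235.09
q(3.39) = -71.90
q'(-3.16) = 86.30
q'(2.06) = -12.25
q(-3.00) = -23.00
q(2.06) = 1.33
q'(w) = -4*w^3 + 12*w - 2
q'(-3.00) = 70.00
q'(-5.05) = 452.55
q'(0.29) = 1.38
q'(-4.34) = 272.91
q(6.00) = -1094.00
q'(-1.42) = -7.59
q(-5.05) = -489.26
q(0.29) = -2.08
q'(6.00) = -794.00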